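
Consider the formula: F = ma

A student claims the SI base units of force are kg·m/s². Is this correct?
Units of each symbol in F = ma:
  m (mass): kg
  a (acceleration): m/s²

Multiplying the contributions: [kg] · [m/s²]
Adding exponents of each base unit: kg: 1, m: 1, s: -2
SI base units of force: kg·m/s²

The claimed units kg·m/s² match the derived units, so the claim is correct.

Answer: Yes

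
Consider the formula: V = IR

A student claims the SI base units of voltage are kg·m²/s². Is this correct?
Units of each symbol in V = IR:
  I (current): A
  R (resistance, in ohms): kg·m²/(s³·A²)

Multiplying the contributions: [A] · [kg·m²/(s³·A²)]
Adding exponents of each base unit: kg: 1, m: 2, s: -3, A: -1
SI base units of voltage: kg·m²/(s³·A)

The claimed units kg·m²/s² (exponents kg: 1, m: 2, s: -2) do not match the derived units kg·m²/(s³·A) (exponents kg: 1, m: 2, s: -3, A: -1), so the claim is incorrect.

Answer: No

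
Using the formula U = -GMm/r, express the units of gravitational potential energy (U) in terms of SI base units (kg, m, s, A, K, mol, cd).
Units of each symbol in U = -GMm/r:
  G (gravitational constant): m³/(kg·s²)
  M (mass): kg
  m (mass): kg
  r (distance): m  → in the denominator, contributes 1/m
  The minus sign does not affect the units.

Multiplying the contributions: [m³/(kg·s²)] · [kg] · [kg] · [1/m]
Adding exponents of each base unit: kg: 1, m: 2, s: -2
SI base units of gravitational potential energy: kg·m²/s²

Answer: kg·m²/s²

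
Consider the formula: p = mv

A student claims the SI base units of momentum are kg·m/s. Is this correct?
Units of each symbol in p = mv:
  m (mass): kg
  v (velocity): m/s

Multiplying the contributions: [kg] · [m/s]
Adding exponents of each base unit: kg: 1, m: 1, s: -1
SI base units of momentum: kg·m/s

The claimed units kg·m/s match the derived units, so the claim is correct.

Answer: Yes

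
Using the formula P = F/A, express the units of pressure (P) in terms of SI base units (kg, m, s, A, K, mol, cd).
Units of each symbol in P = F/A:
  F (force): kg·m/s²
  A (area): m²  → in the denominator, contributes 1/m²

Multiplying the contributions: [kg·m/s²] · [1/m²]
Adding exponents of each base unit: kg: 1, m: -1, s: -2
SI base units of pressure: kg/(m·s²)

Answer: kg/(m·s²)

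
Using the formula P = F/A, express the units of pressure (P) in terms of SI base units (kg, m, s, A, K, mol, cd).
Units of each symbol in P = F/A:
  F (force): kg·m/s²
  A (area): m²  → in the denominator, contributes 1/m²

Multiplying the contributions: [kg·m/s²] · [1/m²]
Adding exponents of each base unit: kg: 1, m: -1, s: -2
SI base units of pressure: kg/(m·s²)

Answer: kg/(m·s²)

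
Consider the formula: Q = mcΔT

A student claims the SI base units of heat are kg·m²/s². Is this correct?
Units of each symbol in Q = mcΔT:
  m (mass): kg
  c (specific heat capacity, in J/(kg·K)): m²/(s²·K)
  ΔT (temperature change): K

Multiplying the contributions: [kg] · [m²/(s²·K)] · [K]
Adding exponents of each base unit: kg: 1, m: 2, s: -2
SI base units of heat: kg·m²/s²

The claimed units kg·m²/s² match the derived units, so the claim is correct.

Answer: Yes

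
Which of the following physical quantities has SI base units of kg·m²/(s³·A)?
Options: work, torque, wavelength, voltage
Checking the SI base units of each option:
  work (W = Fd): kg·m²/s²  ✗
  torque (τ = Fr): kg·m²/s²  ✗
  wavelength (λ = v/f): m  ✗
  voltage (V = IR): kg·m²/(s³·A)  ✓ matches

Only voltage has units kg·m²/(s³·A).

Answer: voltage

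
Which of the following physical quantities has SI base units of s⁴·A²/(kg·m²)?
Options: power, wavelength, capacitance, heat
Checking the SI base units of each option:
  power (P = W/t): kg·m²/s³  ✗
  wavelength (λ = v/f): m  ✗
  capacitance (C = Q/V): s⁴·A²/(kg·m²)  ✓ matches
  heat (Q = mcΔT): kg·m²/s²  ✗

Only capacitance has units s⁴·A²/(kg·m²).

Answer: capacitance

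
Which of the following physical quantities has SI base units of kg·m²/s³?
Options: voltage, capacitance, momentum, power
Checking the SI base units of each option:
  voltage (V = IR): kg·m²/(s³·A)  ✗
  capacitance (C = Q/V): s⁴·A²/(kg·m²)  ✗
  momentum (p = mv): kg·m/s  ✗
  power (P = W/t): kg·m²/s³  ✓ matches

Only power has units kg·m²/s³.

Answer: power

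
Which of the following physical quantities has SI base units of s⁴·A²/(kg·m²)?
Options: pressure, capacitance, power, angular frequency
Checking the SI base units of each option:
  pressure (P = F/A): kg/(m·s²)  ✗
  capacitance (C = Q/V): s⁴·A²/(kg·m²)  ✓ matches
  power (P = W/t): kg·m²/s³  ✗
  angular frequency (ω = 2πf): 1/s  ✗

Only capacitance has units s⁴·A²/(kg·m²).

Answer: capacitance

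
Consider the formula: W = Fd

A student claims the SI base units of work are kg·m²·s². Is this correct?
Units of each symbol in W = Fd:
  F (force): kg·m/s²
  d (displacement): m

Multiplying the contributions: [kg·m/s²] · [m]
Adding exponents of each base unit: kg: 1, m: 2, s: -2
SI base units of work: kg·m²/s²

The claimed units kg·m²·s² (exponents kg: 1, m: 2, s: 2) do not match the derived units kg·m²/s² (exponents kg: 1, m: 2, s: -2), so the claim is incorrect.

Answer: No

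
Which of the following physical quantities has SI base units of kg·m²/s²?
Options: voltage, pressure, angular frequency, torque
Checking the SI base units of each option:
  voltage (V = IR): kg·m²/(s³·A)  ✗
  pressure (P = F/A): kg/(m·s²)  ✗
  angular frequency (ω = 2πf): 1/s  ✗
  torque (τ = Fr): kg·m²/s²  ✓ matches

Only torque has units kg·m²/s².

Answer: torque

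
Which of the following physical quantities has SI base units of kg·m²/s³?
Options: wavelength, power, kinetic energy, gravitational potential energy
Checking the SI base units of each option:
  wavelength (λ = v/f): m  ✗
  power (P = W/t): kg·m²/s³  ✓ matches
  kinetic energy (E = ½mv²): kg·m²/s²  ✗
  gravitational potential energy (U = -GMm/r): kg·m²/s²  ✗

Only power has units kg·m²/s³.

Answer: power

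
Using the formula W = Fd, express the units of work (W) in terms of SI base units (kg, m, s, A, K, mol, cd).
Units of each symbol in W = Fd:
  F (force): kg·m/s²
  d (displacement): m

Multiplying the contributions: [kg·m/s²] · [m]
Adding exponents of each base unit: kg: 1, m: 2, s: -2
SI base units of work: kg·m²/s²

Answer: kg·m²/s²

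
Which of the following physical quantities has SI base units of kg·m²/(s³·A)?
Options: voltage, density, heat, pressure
Checking the SI base units of each option:
  voltage (V = IR): kg·m²/(s³·A)  ✓ matches
  density (ρ = m/V): kg/m³  ✗
  heat (Q = mcΔT): kg·m²/s²  ✗
  pressure (P = F/A): kg/(m·s²)  ✗

Only voltage has units kg·m²/(s³·A).

Answer: voltage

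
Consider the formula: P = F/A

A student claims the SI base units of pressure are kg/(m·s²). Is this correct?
Units of each symbol in P = F/A:
  F (force): kg·m/s²
  A (area): m²  → in the denominator, contributes 1/m²

Multiplying the contributions: [kg·m/s²] · [1/m²]
Adding exponents of each base unit: kg: 1, m: -1, s: -2
SI base units of pressure: kg/(m·s²)

The claimed units kg/(m·s²) match the derived units, so the claim is correct.

Answer: Yes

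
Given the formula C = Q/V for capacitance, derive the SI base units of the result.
Units of each symbol in C = Q/V:
  Q (charge, in coulombs): s·A
  V (voltage, in volts): kg·m²/(s³·A)  → in the denominator, contributes s³·A/(kg·m²)

Multiplying the contributions: [s·A] · [s³·A/(kg·m²)]
Adding exponents of each base unit: kg: -1, m: -2, s: 4, A: 2
SI base units of capacitance: s⁴·A²/(kg·m²)

Answer: s⁴·A²/(kg·m²)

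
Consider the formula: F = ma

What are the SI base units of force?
Units of each symbol in F = ma:
  m (mass): kg
  a (acceleration): m/s²

Multiplying the contributions: [kg] · [m/s²]
Adding exponents of each base unit: kg: 1, m: 1, s: -2
SI base units of force: kg·m/s²

Answer: kg·m/s²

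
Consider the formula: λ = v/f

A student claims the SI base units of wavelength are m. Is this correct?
Units of each symbol in λ = v/f:
  v (wave speed): m/s
  f (frequency): 1/s  → in the denominator, contributes s

Multiplying the contributions: [m/s] · [s]
Adding exponents of each base unit: m: 1
SI base units of wavelength: m

The claimed units m match the derived units, so the claim is correct.

Answer: Yes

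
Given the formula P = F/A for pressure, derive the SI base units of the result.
Units of each symbol in P = F/A:
  F (force): kg·m/s²
  A (area): m²  → in the denominator, contributes 1/m²

Multiplying the contributions: [kg·m/s²] · [1/m²]
Adding exponents of each base unit: kg: 1, m: -1, s: -2
SI base units of pressure: kg/(m·s²)

Answer: kg/(m·s²)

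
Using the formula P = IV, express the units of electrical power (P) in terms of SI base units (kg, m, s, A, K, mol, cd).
Units of each symbol in P = IV:
  I (current): A
  V (voltage, in volts): kg·m²/(s³·A)

Multiplying the contributions: [A] · [kg·m²/(s³·A)]
Adding exponents of each base unit: kg: 1, m: 2, s: -3
SI base units of electrical power: kg·m²/s³

Answer: kg·m²/s³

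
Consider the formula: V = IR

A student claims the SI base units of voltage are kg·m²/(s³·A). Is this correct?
Units of each symbol in V = IR:
  I (current): A
  R (resistance, in ohms): kg·m²/(s³·A²)

Multiplying the contributions: [A] · [kg·m²/(s³·A²)]
Adding exponents of each base unit: kg: 1, m: 2, s: -3, A: -1
SI base units of voltage: kg·m²/(s³·A)

The claimed units kg·m²/(s³·A) match the derived units, so the claim is correct.

Answer: Yes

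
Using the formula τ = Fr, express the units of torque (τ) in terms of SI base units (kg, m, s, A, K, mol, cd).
Units of each symbol in τ = Fr:
  F (force): kg·m/s²
  r (lever arm): m

Multiplying the contributions: [kg·m/s²] · [m]
Adding exponents of each base unit: kg: 1, m: 2, s: -2
SI base units of torque: kg·m²/s²

Answer: kg·m²/s²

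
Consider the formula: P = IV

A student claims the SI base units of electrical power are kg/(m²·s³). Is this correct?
Units of each symbol in P = IV:
  I (current): A
  V (voltage, in volts): kg·m²/(s³·A)

Multiplying the contributions: [A] · [kg·m²/(s³·A)]
Adding exponents of each base unit: kg: 1, m: 2, s: -3
SI base units of electrical power: kg·m²/s³

The claimed units kg/(m²·s³) (exponents kg: 1, m: -2, s: -3) do not match the derived units kg·m²/s³ (exponents kg: 1, m: 2, s: -3), so the claim is incorrect.

Answer: No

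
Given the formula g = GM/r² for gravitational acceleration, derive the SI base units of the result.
Units of each symbol in g = GM/r²:
  G (gravitational constant): m³/(kg·s²)
  M (mass): kg
  r (distance): m  → to the power 2 in the denominator, contributes 1/m²

Multiplying the contributions: [m³/(kg·s²)] · [kg] · [1/m²]
Adding exponents of each base unit: m: 1, s: -2
SI base units of gravitational acceleration: m/s²

Answer: m/s²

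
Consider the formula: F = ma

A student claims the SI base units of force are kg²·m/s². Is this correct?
Units of each symbol in F = ma:
  m (mass): kg
  a (acceleration): m/s²

Multiplying the contributions: [kg] · [m/s²]
Adding exponents of each base unit: kg: 1, m: 1, s: -2
SI base units of force: kg·m/s²

The claimed units kg²·m/s² (exponents kg: 2, m: 1, s: -2) do not match the derived units kg·m/s² (exponents kg: 1, m: 1, s: -2), so the claim is incorrect.

Answer: No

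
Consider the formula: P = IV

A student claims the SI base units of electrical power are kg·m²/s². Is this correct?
Units of each symbol in P = IV:
  I (current): A
  V (voltage, in volts): kg·m²/(s³·A)

Multiplying the contributions: [A] · [kg·m²/(s³·A)]
Adding exponents of each base unit: kg: 1, m: 2, s: -3
SI base units of electrical power: kg·m²/s³

The claimed units kg·m²/s² (exponents kg: 1, m: 2, s: -2) do not match the derived units kg·m²/s³ (exponents kg: 1, m: 2, s: -3), so the claim is incorrect.

Answer: No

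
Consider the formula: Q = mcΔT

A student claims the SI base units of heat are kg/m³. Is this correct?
Units of each symbol in Q = mcΔT:
  m (mass): kg
  c (specific heat capacity, in J/(kg·K)): m²/(s²·K)
  ΔT (temperature change): K

Multiplying the contributions: [kg] · [m²/(s²·K)] · [K]
Adding exponents of each base unit: kg: 1, m: 2, s: -2
SI base units of heat: kg·m²/s²

The claimed units kg/m³ (exponents kg: 1, m: -3) do not match the derived units kg·m²/s² (exponents kg: 1, m: 2, s: -2), so the claim is incorrect.

Answer: No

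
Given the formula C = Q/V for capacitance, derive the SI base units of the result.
Units of each symbol in C = Q/V:
  Q (charge, in coulombs): s·A
  V (voltage, in volts): kg·m²/(s³·A)  → in the denominator, contributes s³·A/(kg·m²)

Multiplying the contributions: [s·A] · [s³·A/(kg·m²)]
Adding exponents of each base unit: kg: -1, m: -2, s: 4, A: 2
SI base units of capacitance: s⁴·A²/(kg·m²)

Answer: s⁴·A²/(kg·m²)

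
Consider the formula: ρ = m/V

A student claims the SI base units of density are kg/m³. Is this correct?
Units of each symbol in ρ = m/V:
  m (mass): kg
  V (volume): m³  → in the denominator, contributes 1/m³

Multiplying the contributions: [kg] · [1/m³]
Adding exponents of each base unit: kg: 1, m: -3
SI base units of density: kg/m³

The claimed units kg/m³ match the derived units, so the claim is correct.

Answer: Yes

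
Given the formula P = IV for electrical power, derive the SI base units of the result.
Units of each symbol in P = IV:
  I (current): A
  V (voltage, in volts): kg·m²/(s³·A)

Multiplying the contributions: [A] · [kg·m²/(s³·A)]
Adding exponents of each base unit: kg: 1, m: 2, s: -3
SI base units of electrical power: kg·m²/s³

Answer: kg·m²/s³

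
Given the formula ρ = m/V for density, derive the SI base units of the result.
Units of each symbol in ρ = m/V:
  m (mass): kg
  V (volume): m³  → in the denominator, contributes 1/m³

Multiplying the contributions: [kg] · [1/m³]
Adding exponents of each base unit: kg: 1, m: -3
SI base units of density: kg/m³

Answer: kg/m³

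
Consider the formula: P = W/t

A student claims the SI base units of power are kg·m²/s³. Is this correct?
Units of each symbol in P = W/t:
  W (work): kg·m²/s²
  t (time): s  → in the denominator, contributes 1/s

Multiplying the contributions: [kg·m²/s²] · [1/s]
Adding exponents of each base unit: kg: 1, m: 2, s: -3
SI base units of power: kg·m²/s³

The claimed units kg·m²/s³ match the derived units, so the claim is correct.

Answer: Yes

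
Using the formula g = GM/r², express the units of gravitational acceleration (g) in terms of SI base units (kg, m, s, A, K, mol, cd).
Units of each symbol in g = GM/r²:
  G (gravitational constant): m³/(kg·s²)
  M (mass): kg
  r (distance): m  → to the power 2 in the denominator, contributes 1/m²

Multiplying the contributions: [m³/(kg·s²)] · [kg] · [1/m²]
Adding exponents of each base unit: m: 1, s: -2
SI base units of gravitational acceleration: m/s²

Answer: m/s²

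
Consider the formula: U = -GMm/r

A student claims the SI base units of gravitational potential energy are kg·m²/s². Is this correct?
Units of each symbol in U = -GMm/r:
  G (gravitational constant): m³/(kg·s²)
  M (mass): kg
  m (mass): kg
  r (distance): m  → in the denominator, contributes 1/m
  The minus sign does not affect the units.

Multiplying the contributions: [m³/(kg·s²)] · [kg] · [kg] · [1/m]
Adding exponents of each base unit: kg: 1, m: 2, s: -2
SI base units of gravitational potential energy: kg·m²/s²

The claimed units kg·m²/s² match the derived units, so the claim is correct.

Answer: Yes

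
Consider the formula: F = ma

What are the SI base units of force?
Units of each symbol in F = ma:
  m (mass): kg
  a (acceleration): m/s²

Multiplying the contributions: [kg] · [m/s²]
Adding exponents of each base unit: kg: 1, m: 1, s: -2
SI base units of force: kg·m/s²

Answer: kg·m/s²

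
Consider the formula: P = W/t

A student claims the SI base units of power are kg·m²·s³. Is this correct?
Units of each symbol in P = W/t:
  W (work): kg·m²/s²
  t (time): s  → in the denominator, contributes 1/s

Multiplying the contributions: [kg·m²/s²] · [1/s]
Adding exponents of each base unit: kg: 1, m: 2, s: -3
SI base units of power: kg·m²/s³

The claimed units kg·m²·s³ (exponents kg: 1, m: 2, s: 3) do not match the derived units kg·m²/s³ (exponents kg: 1, m: 2, s: -3), so the claim is incorrect.

Answer: No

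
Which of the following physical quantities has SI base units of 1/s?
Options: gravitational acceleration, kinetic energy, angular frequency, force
Checking the SI base units of each option:
  gravitational acceleration (g = GM/r²): m/s²  ✗
  kinetic energy (E = ½mv²): kg·m²/s²  ✗
  angular frequency (ω = 2πf): 1/s  ✓ matches
  force (F = ma): kg·m/s²  ✗

Only angular frequency has units 1/s.

Answer: angular frequency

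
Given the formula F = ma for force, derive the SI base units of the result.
Units of each symbol in F = ma:
  m (mass): kg
  a (acceleration): m/s²

Multiplying the contributions: [kg] · [m/s²]
Adding exponents of each base unit: kg: 1, m: 1, s: -2
SI base units of force: kg·m/s²

Answer: kg·m/s²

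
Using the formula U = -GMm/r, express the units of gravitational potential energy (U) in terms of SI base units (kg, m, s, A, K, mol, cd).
Units of each symbol in U = -GMm/r:
  G (gravitational constant): m³/(kg·s²)
  M (mass): kg
  m (mass): kg
  r (distance): m  → in the denominator, contributes 1/m
  The minus sign does not affect the units.

Multiplying the contributions: [m³/(kg·s²)] · [kg] · [kg] · [1/m]
Adding exponents of each base unit: kg: 1, m: 2, s: -2
SI base units of gravitational potential energy: kg·m²/s²

Answer: kg·m²/s²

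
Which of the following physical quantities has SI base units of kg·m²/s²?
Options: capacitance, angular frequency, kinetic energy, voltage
Checking the SI base units of each option:
  capacitance (C = Q/V): s⁴·A²/(kg·m²)  ✗
  angular frequency (ω = 2πf): 1/s  ✗
  kinetic energy (E = ½mv²): kg·m²/s²  ✓ matches
  voltage (V = IR): kg·m²/(s³·A)  ✗

Only kinetic energy has units kg·m²/s².

Answer: kinetic energy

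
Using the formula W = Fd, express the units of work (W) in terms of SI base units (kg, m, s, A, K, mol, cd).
Units of each symbol in W = Fd:
  F (force): kg·m/s²
  d (displacement): m

Multiplying the contributions: [kg·m/s²] · [m]
Adding exponents of each base unit: kg: 1, m: 2, s: -2
SI base units of work: kg·m²/s²

Answer: kg·m²/s²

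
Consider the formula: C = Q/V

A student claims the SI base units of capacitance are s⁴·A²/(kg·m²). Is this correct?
Units of each symbol in C = Q/V:
  Q (charge, in coulombs): s·A
  V (voltage, in volts): kg·m²/(s³·A)  → in the denominator, contributes s³·A/(kg·m²)

Multiplying the contributions: [s·A] · [s³·A/(kg·m²)]
Adding exponents of each base unit: kg: -1, m: -2, s: 4, A: 2
SI base units of capacitance: s⁴·A²/(kg·m²)

The claimed units s⁴·A²/(kg·m²) match the derived units, so the claim is correct.

Answer: Yes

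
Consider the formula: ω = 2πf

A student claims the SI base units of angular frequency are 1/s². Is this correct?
Units of each symbol in ω = 2πf:
  f (frequency): 1/s
  The factor 2π is dimensionless.

Multiplying the contributions: [1/s]
Adding exponents of each base unit: s: -1
SI base units of angular frequency: 1/s

The claimed units 1/s² (exponents s: -2) do not match the derived units 1/s (exponents s: -1), so the claim is incorrect.

Answer: No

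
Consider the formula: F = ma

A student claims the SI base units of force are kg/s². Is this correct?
Units of each symbol in F = ma:
  m (mass): kg
  a (acceleration): m/s²

Multiplying the contributions: [kg] · [m/s²]
Adding exponents of each base unit: kg: 1, m: 1, s: -2
SI base units of force: kg·m/s²

The claimed units kg/s² (exponents kg: 1, s: -2) do not match the derived units kg·m/s² (exponents kg: 1, m: 1, s: -2), so the claim is incorrect.

Answer: No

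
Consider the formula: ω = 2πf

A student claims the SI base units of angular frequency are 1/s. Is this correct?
Units of each symbol in ω = 2πf:
  f (frequency): 1/s
  The factor 2π is dimensionless.

Multiplying the contributions: [1/s]
Adding exponents of each base unit: s: -1
SI base units of angular frequency: 1/s

The claimed units 1/s match the derived units, so the claim is correct.

Answer: Yes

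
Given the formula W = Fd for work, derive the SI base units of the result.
Units of each symbol in W = Fd:
  F (force): kg·m/s²
  d (displacement): m

Multiplying the contributions: [kg·m/s²] · [m]
Adding exponents of each base unit: kg: 1, m: 2, s: -2
SI base units of work: kg·m²/s²

Answer: kg·m²/s²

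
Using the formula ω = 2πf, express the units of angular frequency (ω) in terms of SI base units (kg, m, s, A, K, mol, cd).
Units of each symbol in ω = 2πf:
  f (frequency): 1/s
  The factor 2π is dimensionless.

Multiplying the contributions: [1/s]
Adding exponents of each base unit: s: -1
SI base units of angular frequency: 1/s

Answer: 1/s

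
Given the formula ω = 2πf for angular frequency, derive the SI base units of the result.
Units of each symbol in ω = 2πf:
  f (frequency): 1/s
  The factor 2π is dimensionless.

Multiplying the contributions: [1/s]
Adding exponents of each base unit: s: -1
SI base units of angular frequency: 1/s

Answer: 1/s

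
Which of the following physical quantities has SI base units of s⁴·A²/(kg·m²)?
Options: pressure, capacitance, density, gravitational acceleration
Checking the SI base units of each option:
  pressure (P = F/A): kg/(m·s²)  ✗
  capacitance (C = Q/V): s⁴·A²/(kg·m²)  ✓ matches
  density (ρ = m/V): kg/m³  ✗
  gravitational acceleration (g = GM/r²): m/s²  ✗

Only capacitance has units s⁴·A²/(kg·m²).

Answer: capacitance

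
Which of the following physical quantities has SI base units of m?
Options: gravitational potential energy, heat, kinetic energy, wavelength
Checking the SI base units of each option:
  gravitational potential energy (U = -GMm/r): kg·m²/s²  ✗
  heat (Q = mcΔT): kg·m²/s²  ✗
  kinetic energy (E = ½mv²): kg·m²/s²  ✗
  wavelength (λ = v/f): m  ✓ matches

Only wavelength has units m.

Answer: wavelength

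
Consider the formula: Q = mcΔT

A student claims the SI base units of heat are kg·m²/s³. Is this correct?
Units of each symbol in Q = mcΔT:
  m (mass): kg
  c (specific heat capacity, in J/(kg·K)): m²/(s²·K)
  ΔT (temperature change): K

Multiplying the contributions: [kg] · [m²/(s²·K)] · [K]
Adding exponents of each base unit: kg: 1, m: 2, s: -2
SI base units of heat: kg·m²/s²

The claimed units kg·m²/s³ (exponents kg: 1, m: 2, s: -3) do not match the derived units kg·m²/s² (exponents kg: 1, m: 2, s: -2), so the claim is incorrect.

Answer: No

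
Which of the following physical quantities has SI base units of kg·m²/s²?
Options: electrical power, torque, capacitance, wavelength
Checking the SI base units of each option:
  electrical power (P = IV): kg·m²/s³  ✗
  torque (τ = Fr): kg·m²/s²  ✓ matches
  capacitance (C = Q/V): s⁴·A²/(kg·m²)  ✗
  wavelength (λ = v/f): m  ✗

Only torque has units kg·m²/s².

Answer: torque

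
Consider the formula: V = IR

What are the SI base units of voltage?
Units of each symbol in V = IR:
  I (current): A
  R (resistance, in ohms): kg·m²/(s³·A²)

Multiplying the contributions: [A] · [kg·m²/(s³·A²)]
Adding exponents of each base unit: kg: 1, m: 2, s: -3, A: -1
SI base units of voltage: kg·m²/(s³·A)

Answer: kg·m²/(s³·A)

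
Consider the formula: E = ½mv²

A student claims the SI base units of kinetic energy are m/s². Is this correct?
Units of each symbol in E = ½mv²:
  m (mass): kg
  v (speed): m/s  → to the power 2, contributes m²/s²
  The factor ½ is dimensionless.

Multiplying the contributions: [kg] · [m²/s²]
Adding exponents of each base unit: kg: 1, m: 2, s: -2
SI base units of kinetic energy: kg·m²/s²

The claimed units m/s² (exponents m: 1, s: -2) do not match the derived units kg·m²/s² (exponents kg: 1, m: 2, s: -2), so the claim is incorrect.

Answer: No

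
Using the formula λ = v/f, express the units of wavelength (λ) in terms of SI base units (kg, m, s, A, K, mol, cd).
Units of each symbol in λ = v/f:
  v (wave speed): m/s
  f (frequency): 1/s  → in the denominator, contributes s

Multiplying the contributions: [m/s] · [s]
Adding exponents of each base unit: m: 1
SI base units of wavelength: m

Answer: m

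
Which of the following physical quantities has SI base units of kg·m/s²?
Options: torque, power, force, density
Checking the SI base units of each option:
  torque (τ = Fr): kg·m²/s²  ✗
  power (P = W/t): kg·m²/s³  ✗
  force (F = ma): kg·m/s²  ✓ matches
  density (ρ = m/V): kg/m³  ✗

Only force has units kg·m/s².

Answer: force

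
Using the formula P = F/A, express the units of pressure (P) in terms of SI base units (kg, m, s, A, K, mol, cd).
Units of each symbol in P = F/A:
  F (force): kg·m/s²
  A (area): m²  → in the denominator, contributes 1/m²

Multiplying the contributions: [kg·m/s²] · [1/m²]
Adding exponents of each base unit: kg: 1, m: -1, s: -2
SI base units of pressure: kg/(m·s²)

Answer: kg/(m·s²)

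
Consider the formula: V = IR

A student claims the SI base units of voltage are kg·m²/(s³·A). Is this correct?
Units of each symbol in V = IR:
  I (current): A
  R (resistance, in ohms): kg·m²/(s³·A²)

Multiplying the contributions: [A] · [kg·m²/(s³·A²)]
Adding exponents of each base unit: kg: 1, m: 2, s: -3, A: -1
SI base units of voltage: kg·m²/(s³·A)

The claimed units kg·m²/(s³·A) match the derived units, so the claim is correct.

Answer: Yes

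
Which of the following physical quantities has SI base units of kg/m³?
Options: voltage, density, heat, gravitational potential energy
Checking the SI base units of each option:
  voltage (V = IR): kg·m²/(s³·A)  ✗
  density (ρ = m/V): kg/m³  ✓ matches
  heat (Q = mcΔT): kg·m²/s²  ✗
  gravitational potential energy (U = -GMm/r): kg·m²/s²  ✗

Only density has units kg/m³.

Answer: density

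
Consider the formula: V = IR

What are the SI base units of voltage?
Units of each symbol in V = IR:
  I (current): A
  R (resistance, in ohms): kg·m²/(s³·A²)

Multiplying the contributions: [A] · [kg·m²/(s³·A²)]
Adding exponents of each base unit: kg: 1, m: 2, s: -3, A: -1
SI base units of voltage: kg·m²/(s³·A)

Answer: kg·m²/(s³·A)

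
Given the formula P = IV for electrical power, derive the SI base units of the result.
Units of each symbol in P = IV:
  I (current): A
  V (voltage, in volts): kg·m²/(s³·A)

Multiplying the contributions: [A] · [kg·m²/(s³·A)]
Adding exponents of each base unit: kg: 1, m: 2, s: -3
SI base units of electrical power: kg·m²/s³

Answer: kg·m²/s³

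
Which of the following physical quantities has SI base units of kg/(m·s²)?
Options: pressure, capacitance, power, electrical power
Checking the SI base units of each option:
  pressure (P = F/A): kg/(m·s²)  ✓ matches
  capacitance (C = Q/V): s⁴·A²/(kg·m²)  ✗
  power (P = W/t): kg·m²/s³  ✗
  electrical power (P = IV): kg·m²/s³  ✗

Only pressure has units kg/(m·s²).

Answer: pressure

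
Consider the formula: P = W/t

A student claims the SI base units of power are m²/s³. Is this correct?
Units of each symbol in P = W/t:
  W (work): kg·m²/s²
  t (time): s  → in the denominator, contributes 1/s

Multiplying the contributions: [kg·m²/s²] · [1/s]
Adding exponents of each base unit: kg: 1, m: 2, s: -3
SI base units of power: kg·m²/s³

The claimed units m²/s³ (exponents m: 2, s: -3) do not match the derived units kg·m²/s³ (exponents kg: 1, m: 2, s: -3), so the claim is incorrect.

Answer: No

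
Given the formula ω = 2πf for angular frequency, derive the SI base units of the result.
Units of each symbol in ω = 2πf:
  f (frequency): 1/s
  The factor 2π is dimensionless.

Multiplying the contributions: [1/s]
Adding exponents of each base unit: s: -1
SI base units of angular frequency: 1/s

Answer: 1/s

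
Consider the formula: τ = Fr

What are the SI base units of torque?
Units of each symbol in τ = Fr:
  F (force): kg·m/s²
  r (lever arm): m

Multiplying the contributions: [kg·m/s²] · [m]
Adding exponents of each base unit: kg: 1, m: 2, s: -2
SI base units of torque: kg·m²/s²

Answer: kg·m²/s²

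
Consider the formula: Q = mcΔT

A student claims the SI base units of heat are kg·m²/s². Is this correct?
Units of each symbol in Q = mcΔT:
  m (mass): kg
  c (specific heat capacity, in J/(kg·K)): m²/(s²·K)
  ΔT (temperature change): K

Multiplying the contributions: [kg] · [m²/(s²·K)] · [K]
Adding exponents of each base unit: kg: 1, m: 2, s: -2
SI base units of heat: kg·m²/s²

The claimed units kg·m²/s² match the derived units, so the claim is correct.

Answer: Yes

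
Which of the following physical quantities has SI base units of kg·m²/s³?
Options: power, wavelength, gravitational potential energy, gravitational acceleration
Checking the SI base units of each option:
  power (P = W/t): kg·m²/s³  ✓ matches
  wavelength (λ = v/f): m  ✗
  gravitational potential energy (U = -GMm/r): kg·m²/s²  ✗
  gravitational acceleration (g = GM/r²): m/s²  ✗

Only power has units kg·m²/s³.

Answer: power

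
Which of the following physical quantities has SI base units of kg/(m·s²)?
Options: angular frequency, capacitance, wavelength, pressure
Checking the SI base units of each option:
  angular frequency (ω = 2πf): 1/s  ✗
  capacitance (C = Q/V): s⁴·A²/(kg·m²)  ✗
  wavelength (λ = v/f): m  ✗
  pressure (P = F/A): kg/(m·s²)  ✓ matches

Only pressure has units kg/(m·s²).

Answer: pressure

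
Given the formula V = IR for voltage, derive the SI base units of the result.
Units of each symbol in V = IR:
  I (current): A
  R (resistance, in ohms): kg·m²/(s³·A²)

Multiplying the contributions: [A] · [kg·m²/(s³·A²)]
Adding exponents of each base unit: kg: 1, m: 2, s: -3, A: -1
SI base units of voltage: kg·m²/(s³·A)

Answer: kg·m²/(s³·A)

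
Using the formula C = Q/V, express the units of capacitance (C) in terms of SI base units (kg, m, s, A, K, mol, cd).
Units of each symbol in C = Q/V:
  Q (charge, in coulombs): s·A
  V (voltage, in volts): kg·m²/(s³·A)  → in the denominator, contributes s³·A/(kg·m²)

Multiplying the contributions: [s·A] · [s³·A/(kg·m²)]
Adding exponents of each base unit: kg: -1, m: -2, s: 4, A: 2
SI base units of capacitance: s⁴·A²/(kg·m²)

Answer: s⁴·A²/(kg·m²)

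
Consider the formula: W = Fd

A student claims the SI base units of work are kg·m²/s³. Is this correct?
Units of each symbol in W = Fd:
  F (force): kg·m/s²
  d (displacement): m

Multiplying the contributions: [kg·m/s²] · [m]
Adding exponents of each base unit: kg: 1, m: 2, s: -2
SI base units of work: kg·m²/s²

The claimed units kg·m²/s³ (exponents kg: 1, m: 2, s: -3) do not match the derived units kg·m²/s² (exponents kg: 1, m: 2, s: -2), so the claim is incorrect.

Answer: No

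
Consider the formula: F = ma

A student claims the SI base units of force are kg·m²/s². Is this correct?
Units of each symbol in F = ma:
  m (mass): kg
  a (acceleration): m/s²

Multiplying the contributions: [kg] · [m/s²]
Adding exponents of each base unit: kg: 1, m: 1, s: -2
SI base units of force: kg·m/s²

The claimed units kg·m²/s² (exponents kg: 1, m: 2, s: -2) do not match the derived units kg·m/s² (exponents kg: 1, m: 1, s: -2), so the claim is incorrect.

Answer: No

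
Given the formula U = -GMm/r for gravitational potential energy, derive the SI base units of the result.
Units of each symbol in U = -GMm/r:
  G (gravitational constant): m³/(kg·s²)
  M (mass): kg
  m (mass): kg
  r (distance): m  → in the denominator, contributes 1/m
  The minus sign does not affect the units.

Multiplying the contributions: [m³/(kg·s²)] · [kg] · [kg] · [1/m]
Adding exponents of each base unit: kg: 1, m: 2, s: -2
SI base units of gravitational potential energy: kg·m²/s²

Answer: kg·m²/s²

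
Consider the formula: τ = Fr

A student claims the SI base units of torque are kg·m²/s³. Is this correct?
Units of each symbol in τ = Fr:
  F (force): kg·m/s²
  r (lever arm): m

Multiplying the contributions: [kg·m/s²] · [m]
Adding exponents of each base unit: kg: 1, m: 2, s: -2
SI base units of torque: kg·m²/s²

The claimed units kg·m²/s³ (exponents kg: 1, m: 2, s: -3) do not match the derived units kg·m²/s² (exponents kg: 1, m: 2, s: -2), so the claim is incorrect.

Answer: No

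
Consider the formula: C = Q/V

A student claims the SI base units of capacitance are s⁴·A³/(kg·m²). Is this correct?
Units of each symbol in C = Q/V:
  Q (charge, in coulombs): s·A
  V (voltage, in volts): kg·m²/(s³·A)  → in the denominator, contributes s³·A/(kg·m²)

Multiplying the contributions: [s·A] · [s³·A/(kg·m²)]
Adding exponents of each base unit: kg: -1, m: -2, s: 4, A: 2
SI base units of capacitance: s⁴·A²/(kg·m²)

The claimed units s⁴·A³/(kg·m²) (exponents kg: -1, m: -2, s: 4, A: 3) do not match the derived units s⁴·A²/(kg·m²) (exponents kg: -1, m: -2, s: 4, A: 2), so the claim is incorrect.

Answer: No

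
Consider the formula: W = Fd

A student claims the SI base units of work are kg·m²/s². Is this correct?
Units of each symbol in W = Fd:
  F (force): kg·m/s²
  d (displacement): m

Multiplying the contributions: [kg·m/s²] · [m]
Adding exponents of each base unit: kg: 1, m: 2, s: -2
SI base units of work: kg·m²/s²

The claimed units kg·m²/s² match the derived units, so the claim is correct.

Answer: Yes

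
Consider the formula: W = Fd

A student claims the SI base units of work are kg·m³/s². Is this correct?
Units of each symbol in W = Fd:
  F (force): kg·m/s²
  d (displacement): m

Multiplying the contributions: [kg·m/s²] · [m]
Adding exponents of each base unit: kg: 1, m: 2, s: -2
SI base units of work: kg·m²/s²

The claimed units kg·m³/s² (exponents kg: 1, m: 3, s: -2) do not match the derived units kg·m²/s² (exponents kg: 1, m: 2, s: -2), so the claim is incorrect.

Answer: No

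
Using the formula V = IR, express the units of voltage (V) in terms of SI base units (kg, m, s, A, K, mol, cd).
Units of each symbol in V = IR:
  I (current): A
  R (resistance, in ohms): kg·m²/(s³·A²)

Multiplying the contributions: [A] · [kg·m²/(s³·A²)]
Adding exponents of each base unit: kg: 1, m: 2, s: -3, A: -1
SI base units of voltage: kg·m²/(s³·A)

Answer: kg·m²/(s³·A)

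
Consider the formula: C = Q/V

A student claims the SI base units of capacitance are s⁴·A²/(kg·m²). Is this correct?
Units of each symbol in C = Q/V:
  Q (charge, in coulombs): s·A
  V (voltage, in volts): kg·m²/(s³·A)  → in the denominator, contributes s³·A/(kg·m²)

Multiplying the contributions: [s·A] · [s³·A/(kg·m²)]
Adding exponents of each base unit: kg: -1, m: -2, s: 4, A: 2
SI base units of capacitance: s⁴·A²/(kg·m²)

The claimed units s⁴·A²/(kg·m²) match the derived units, so the claim is correct.

Answer: Yes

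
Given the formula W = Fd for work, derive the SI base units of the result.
Units of each symbol in W = Fd:
  F (force): kg·m/s²
  d (displacement): m

Multiplying the contributions: [kg·m/s²] · [m]
Adding exponents of each base unit: kg: 1, m: 2, s: -2
SI base units of work: kg·m²/s²

Answer: kg·m²/s²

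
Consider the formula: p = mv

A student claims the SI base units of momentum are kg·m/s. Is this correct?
Units of each symbol in p = mv:
  m (mass): kg
  v (velocity): m/s

Multiplying the contributions: [kg] · [m/s]
Adding exponents of each base unit: kg: 1, m: 1, s: -1
SI base units of momentum: kg·m/s

The claimed units kg·m/s match the derived units, so the claim is correct.

Answer: Yes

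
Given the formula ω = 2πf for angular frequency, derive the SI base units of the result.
Units of each symbol in ω = 2πf:
  f (frequency): 1/s
  The factor 2π is dimensionless.

Multiplying the contributions: [1/s]
Adding exponents of each base unit: s: -1
SI base units of angular frequency: 1/s

Answer: 1/s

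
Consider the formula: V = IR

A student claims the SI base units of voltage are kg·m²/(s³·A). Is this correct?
Units of each symbol in V = IR:
  I (current): A
  R (resistance, in ohms): kg·m²/(s³·A²)

Multiplying the contributions: [A] · [kg·m²/(s³·A²)]
Adding exponents of each base unit: kg: 1, m: 2, s: -3, A: -1
SI base units of voltage: kg·m²/(s³·A)

The claimed units kg·m²/(s³·A) match the derived units, so the claim is correct.

Answer: Yes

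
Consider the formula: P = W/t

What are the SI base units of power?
Units of each symbol in P = W/t:
  W (work): kg·m²/s²
  t (time): s  → in the denominator, contributes 1/s

Multiplying the contributions: [kg·m²/s²] · [1/s]
Adding exponents of each base unit: kg: 1, m: 2, s: -3
SI base units of power: kg·m²/s³

Answer: kg·m²/s³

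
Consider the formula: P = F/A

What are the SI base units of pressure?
Units of each symbol in P = F/A:
  F (force): kg·m/s²
  A (area): m²  → in the denominator, contributes 1/m²

Multiplying the contributions: [kg·m/s²] · [1/m²]
Adding exponents of each base unit: kg: 1, m: -1, s: -2
SI base units of pressure: kg/(m·s²)

Answer: kg/(m·s²)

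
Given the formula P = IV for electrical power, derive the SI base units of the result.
Units of each symbol in P = IV:
  I (current): A
  V (voltage, in volts): kg·m²/(s³·A)

Multiplying the contributions: [A] · [kg·m²/(s³·A)]
Adding exponents of each base unit: kg: 1, m: 2, s: -3
SI base units of electrical power: kg·m²/s³

Answer: kg·m²/s³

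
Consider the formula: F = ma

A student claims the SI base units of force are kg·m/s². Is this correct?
Units of each symbol in F = ma:
  m (mass): kg
  a (acceleration): m/s²

Multiplying the contributions: [kg] · [m/s²]
Adding exponents of each base unit: kg: 1, m: 1, s: -2
SI base units of force: kg·m/s²

The claimed units kg·m/s² match the derived units, so the claim is correct.

Answer: Yes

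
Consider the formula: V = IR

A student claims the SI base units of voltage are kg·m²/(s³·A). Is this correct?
Units of each symbol in V = IR:
  I (current): A
  R (resistance, in ohms): kg·m²/(s³·A²)

Multiplying the contributions: [A] · [kg·m²/(s³·A²)]
Adding exponents of each base unit: kg: 1, m: 2, s: -3, A: -1
SI base units of voltage: kg·m²/(s³·A)

The claimed units kg·m²/(s³·A) match the derived units, so the claim is correct.

Answer: Yes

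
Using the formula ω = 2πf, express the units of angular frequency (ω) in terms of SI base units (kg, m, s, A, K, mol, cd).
Units of each symbol in ω = 2πf:
  f (frequency): 1/s
  The factor 2π is dimensionless.

Multiplying the contributions: [1/s]
Adding exponents of each base unit: s: -1
SI base units of angular frequency: 1/s

Answer: 1/s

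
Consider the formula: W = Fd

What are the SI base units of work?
Units of each symbol in W = Fd:
  F (force): kg·m/s²
  d (displacement): m

Multiplying the contributions: [kg·m/s²] · [m]
Adding exponents of each base unit: kg: 1, m: 2, s: -2
SI base units of work: kg·m²/s²

Answer: kg·m²/s²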